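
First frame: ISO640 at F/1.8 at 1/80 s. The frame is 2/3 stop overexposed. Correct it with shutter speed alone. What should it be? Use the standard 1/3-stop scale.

Overexposed by 2/3 stop → need 2/3 stop darker.
Shutter speed: 1/80 → 1/100 → 1/125.

1/125s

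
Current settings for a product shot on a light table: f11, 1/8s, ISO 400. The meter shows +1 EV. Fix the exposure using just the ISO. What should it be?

Overexposed by 1 stop → need 1 stop darker.
ISO: 400 → 200.

ISO 200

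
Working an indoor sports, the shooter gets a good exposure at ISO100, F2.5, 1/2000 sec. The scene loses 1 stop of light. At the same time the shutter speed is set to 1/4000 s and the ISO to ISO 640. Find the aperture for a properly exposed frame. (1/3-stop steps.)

Scene light: 1 stop darker.
Shutter speed: 1/2000 → 1/2500 → 1/3200 → 1/4000 — 1 stop faster (darker).
ISO: 100 → 125 → 160 → 200 → 250 → 320 → 400 → 500 → 640 — 2 2/3 stops raised (brighter).
Net so far: 2/3 stop brighter. Aperture: f/2.5 → f/2.8 → f/3.2.

f/3.2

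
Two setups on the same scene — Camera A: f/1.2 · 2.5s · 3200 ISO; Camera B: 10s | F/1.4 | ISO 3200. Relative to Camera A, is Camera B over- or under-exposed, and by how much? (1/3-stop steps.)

1 2/3 stops brighter

Aperture: f/1.2 → f/1.4 — 1/3 stop narrower (darker).
Shutter speed: 2.5 → 3.2 → 4 → 5 → 6 → 8 → 10 — 2 stops slower (brighter).
ISO: unchanged.
Net: −1/3 +2 = +1 2/3 stops.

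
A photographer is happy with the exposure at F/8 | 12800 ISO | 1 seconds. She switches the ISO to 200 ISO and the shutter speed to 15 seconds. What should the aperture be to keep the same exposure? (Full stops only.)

f/4

ISO: 12800 → 6400 → 3200 → 1600 → 800 → 400 → 200 — 6 stops dropped (darker).
Shutter speed: 1 → 2 → 4 → 8 → 15 — 4 stops slower (brighter).
Net change so far: 2 stops darker. Offset with the aperture: f/8 → f/5.6 → f/4.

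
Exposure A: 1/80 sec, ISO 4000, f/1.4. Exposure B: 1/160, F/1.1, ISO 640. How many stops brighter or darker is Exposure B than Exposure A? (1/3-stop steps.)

3 stops darker

Aperture: f/1.4 → f/1.2 → f/1.1 — 2/3 stop larger aperture (brighter).
Shutter speed: 1/80 → 1/100 → 1/125 → 1/160 — 1 stop faster (darker).
ISO: 4000 → 3200 → 2500 → 2000 → 1600 → 1250 → 1000 → 800 → 640 — 2 2/3 stops dropped (darker).
Net: +2/3 −1 −2 2/3 = −3 stops.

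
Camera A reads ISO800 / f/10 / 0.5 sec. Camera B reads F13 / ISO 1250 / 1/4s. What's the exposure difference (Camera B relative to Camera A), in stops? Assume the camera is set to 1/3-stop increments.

1 stop darker

Aperture: f/10 → f/11 → f/13 — 2/3 stop smaller aperture (darker).
Shutter speed: 0.5 → 0.4 → 0.3 → 1/4 — 1 stop shorter (darker).
ISO: 800 → 1000 → 1250 — 2/3 stop higher (brighter).
Net: −2/3 −1 +2/3 = −1 stop.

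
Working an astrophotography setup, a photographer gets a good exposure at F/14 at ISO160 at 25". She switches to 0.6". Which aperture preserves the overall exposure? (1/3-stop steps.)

f/2.2

Shutter speed: 25 → 20 → 15 → 13 → 10 → 8 → 6 → 5 → 4 → 3.2 → 2.5 → 2 → 1.6 → 1.3 → 1 → 0.8 → 0.6 — 5 1/3 stops faster (darker).
Need 5 1/3 stops brighter from the aperture: f/14 → f/13 → f/11 → f/10 → f/9 → f/8 → f/7.1 → f/6.3 → f/5.6 → f/5 → f/4.5 → f/4 → f/3.5 → f/3.2 → f/2.8 → f/2.5 → f/2.2.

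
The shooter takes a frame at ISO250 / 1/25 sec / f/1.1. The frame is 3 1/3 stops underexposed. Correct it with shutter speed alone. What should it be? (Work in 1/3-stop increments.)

Underexposed by 3 1/3 stops → need 3 1/3 stops brighter.
Shutter speed: 1/25 → 1/20 → 1/15 → 1/13 → 1/10 → 1/8 → 1/6 → 1/5 → 1/4 → 0.3 → 0.4.

0.4 s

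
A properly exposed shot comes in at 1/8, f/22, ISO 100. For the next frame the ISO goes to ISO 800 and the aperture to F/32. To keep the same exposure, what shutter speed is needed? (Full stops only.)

1/30s

ISO: 100 → 200 → 400 → 800 — 3 stops raised (brighter).
Aperture: f/22 → f/32 — 1 stop stopped down (darker).
Net change so far: 2 stops brighter. Offset with the shutter speed: 1/8 → 1/15 → 1/30.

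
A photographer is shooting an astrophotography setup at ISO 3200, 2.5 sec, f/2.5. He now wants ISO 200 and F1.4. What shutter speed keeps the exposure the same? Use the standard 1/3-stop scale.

ISO: 3200 → 2500 → 2000 → 1600 → 1250 → 1000 → 800 → 640 → 500 → 400 → 320 → 250 → 200 — 4 stops dropped (darker).
Aperture: f/2.5 → f/2.2 → f/2 → f/1.8 → f/1.6 → f/1.4 — 1 2/3 stops larger aperture (brighter).
Net change so far: 2 1/3 stops darker. Offset with the shutter speed: 2.5 → 3.2 → 4 → 5 → 6 → 8 → 10 → 13.

13 s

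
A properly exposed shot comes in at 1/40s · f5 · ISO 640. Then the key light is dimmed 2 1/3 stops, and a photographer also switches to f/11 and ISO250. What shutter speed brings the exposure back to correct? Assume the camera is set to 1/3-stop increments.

1.6 s

Scene light: 2 1/3 stops darker.
Aperture: f/5 → f/5.6 → f/6.3 → f/7.1 → f/8 → f/9 → f/10 → f/11 — 2 1/3 stops narrower (darker).
ISO: 640 → 500 → 400 → 320 → 250 — 1 1/3 stops lower (darker).
Net so far: 6 stops darker. Shutter speed: 1/40 → 1/30 → 1/25 → 1/20 → 1/15 → 1/13 → 1/10 → 1/8 → 1/6 → 1/5 → 1/4 → 0.3 → 0.4 → 0.5 → 0.6 → 0.8 → 1 → 1.3 → 1.6.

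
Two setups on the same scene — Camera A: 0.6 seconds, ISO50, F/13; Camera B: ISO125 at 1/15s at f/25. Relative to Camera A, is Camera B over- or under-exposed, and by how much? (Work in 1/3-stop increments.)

Aperture: f/13 → f/14 → f/16 → f/18 → f/20 → f/22 → f/25 — 2 stops smaller aperture (darker).
Shutter speed: 0.6 → 0.5 → 0.4 → 0.3 → 1/4 → 1/5 → 1/6 → 1/8 → 1/10 → 1/13 → 1/15 — 3 1/3 stops shorter (darker).
ISO: 50 → 64 → 80 → 100 → 125 — 1 1/3 stops higher (brighter).
Net: −2 −3 1/3 +1 1/3 = −4 stops.

4 stops darker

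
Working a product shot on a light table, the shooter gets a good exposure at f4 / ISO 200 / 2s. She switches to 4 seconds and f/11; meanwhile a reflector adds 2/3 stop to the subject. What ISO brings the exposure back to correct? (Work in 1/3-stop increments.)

ISO 500

Scene light: 2/3 stop brighter.
Shutter speed: 2 → 2.5 → 3.2 → 4 — 1 stop longer (brighter).
Aperture: f/4 → f/4.5 → f/5 → f/5.6 → f/6.3 → f/7.1 → f/8 → f/9 → f/10 → f/11 — 3 stops stopped down (darker).
Net so far: 1 1/3 stops darker. ISO: 200 → 250 → 320 → 400 → 500.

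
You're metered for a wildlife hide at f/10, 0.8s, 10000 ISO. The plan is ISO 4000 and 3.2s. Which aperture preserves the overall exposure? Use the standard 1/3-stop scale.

ISO: 10000 → 8000 → 6400 → 5000 → 4000 — 1 1/3 stops lower (darker).
Shutter speed: 0.8 → 1 → 1.3 → 1.6 → 2 → 2.5 → 3.2 — 2 stops longer (brighter).
Net change so far: 2/3 stop brighter. Offset with the aperture: f/10 → f/11 → f/13.

f/13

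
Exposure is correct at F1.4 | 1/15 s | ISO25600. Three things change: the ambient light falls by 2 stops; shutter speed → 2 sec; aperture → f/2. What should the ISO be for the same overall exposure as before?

Scene light: 2 stops darker.
Shutter speed: 1/15 → 1/8 → 1/4 → 1/2 → 1 → 2 — 5 stops longer (brighter).
Aperture: f/1.4 → f/2 — 1 stop stopped down (darker).
Net so far: 2 stops brighter. ISO: 25600 → 12800 → 6400.

ISO 6400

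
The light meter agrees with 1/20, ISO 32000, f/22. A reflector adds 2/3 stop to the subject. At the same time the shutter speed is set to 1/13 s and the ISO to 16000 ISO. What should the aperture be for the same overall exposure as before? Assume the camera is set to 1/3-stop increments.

Scene light: 2/3 stop brighter.
Shutter speed: 1/20 → 1/15 → 1/13 — 2/3 stop slower (brighter).
ISO: 32000 → 25600 → 20000 → 16000 — 1 stop lower (darker).
Net so far: 1/3 stop brighter. Aperture: f/22 → f/25.

f/25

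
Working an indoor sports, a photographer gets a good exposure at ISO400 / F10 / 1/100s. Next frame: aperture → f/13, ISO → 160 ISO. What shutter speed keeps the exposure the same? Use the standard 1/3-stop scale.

1/25s

Aperture: f/10 → f/11 → f/13 — 2/3 stop stopped down (darker).
ISO: 400 → 320 → 250 → 200 → 160 — 1 1/3 stops dropped (darker).
Net change so far: 2 stops darker. Offset with the shutter speed: 1/100 → 1/80 → 1/60 → 1/50 → 1/40 → 1/30 → 1/25.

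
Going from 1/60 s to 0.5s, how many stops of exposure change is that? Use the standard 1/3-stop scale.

5 stops

1/60 → 1/50 → 1/40 → 1/30 → 1/25 → 1/20 → 1/15 → 1/13 → 1/10 → 1/8 → 1/6 → 1/5 → 1/4 → 0.3 → 0.4 → 0.5 — count the steps: 15 third-stops = 5 stops.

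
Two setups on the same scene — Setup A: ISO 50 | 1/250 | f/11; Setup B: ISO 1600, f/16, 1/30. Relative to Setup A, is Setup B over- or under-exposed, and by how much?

7 stops brighter

Aperture: f/11 → f/16 — 1 stop narrower (darker).
Shutter speed: 1/250 → 1/125 → 1/60 → 1/30 — 3 stops longer (brighter).
ISO: 50 → 100 → 200 → 400 → 800 → 1600 — 5 stops raised (brighter).
Net: −1 +3 +5 = +7 stops.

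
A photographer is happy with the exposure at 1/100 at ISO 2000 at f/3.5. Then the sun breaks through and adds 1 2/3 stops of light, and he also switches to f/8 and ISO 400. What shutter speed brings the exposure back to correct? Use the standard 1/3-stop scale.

Scene light: 1 2/3 stops brighter.
Aperture: f/3.5 → f/4 → f/4.5 → f/5 → f/5.6 → f/6.3 → f/7.1 → f/8 — 2 1/3 stops narrower (darker).
ISO: 2000 → 1600 → 1250 → 1000 → 800 → 640 → 500 → 400 — 2 1/3 stops dropped (darker).
Net so far: 3 stops darker. Shutter speed: 1/100 → 1/80 → 1/60 → 1/50 → 1/40 → 1/30 → 1/25 → 1/20 → 1/15 → 1/13.

1/13s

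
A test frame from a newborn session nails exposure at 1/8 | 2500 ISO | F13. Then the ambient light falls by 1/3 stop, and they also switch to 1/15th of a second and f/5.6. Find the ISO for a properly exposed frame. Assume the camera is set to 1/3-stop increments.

ISO 1250

Scene light: 1/3 stop darker.
Shutter speed: 1/8 → 1/10 → 1/13 → 1/15 — 1 stop shorter (darker).
Aperture: f/13 → f/11 → f/10 → f/9 → f/8 → f/7.1 → f/6.3 → f/5.6 — 2 1/3 stops larger aperture (brighter).
Net so far: 1 stop brighter. ISO: 2500 → 2000 → 1600 → 1250.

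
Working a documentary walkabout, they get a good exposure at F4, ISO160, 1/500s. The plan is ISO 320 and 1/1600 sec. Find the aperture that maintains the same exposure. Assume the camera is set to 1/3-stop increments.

f/3.2

ISO: 160 → 200 → 250 → 320 — 1 stop higher (brighter).
Shutter speed: 1/500 → 1/640 → 1/800 → 1/1000 → 1/1250 → 1/1600 — 1 2/3 stops shorter (darker).
Net change so far: 2/3 stop darker. Offset with the aperture: f/4 → f/3.5 → f/3.2.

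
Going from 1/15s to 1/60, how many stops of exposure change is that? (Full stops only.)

1/15 → 1/30 → 1/60 — count the steps: 2 stops.

2 stops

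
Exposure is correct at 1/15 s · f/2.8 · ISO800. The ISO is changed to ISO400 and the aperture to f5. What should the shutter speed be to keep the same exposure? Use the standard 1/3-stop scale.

0.4 s

ISO: 800 → 640 → 500 → 400 — 1 stop lower (darker).
Aperture: f/2.8 → f/3.2 → f/3.5 → f/4 → f/4.5 → f/5 — 1 2/3 stops narrower (darker).
Net change so far: 2 2/3 stops darker. Offset with the shutter speed: 1/15 → 1/13 → 1/10 → 1/8 → 1/6 → 1/5 → 1/4 → 0.3 → 0.4.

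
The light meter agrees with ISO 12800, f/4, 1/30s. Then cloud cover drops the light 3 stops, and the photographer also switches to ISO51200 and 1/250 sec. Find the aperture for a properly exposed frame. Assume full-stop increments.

f/1.0

Scene light: 3 stops darker.
ISO: 12800 → 25600 → 51200 — 2 stops higher (brighter).
Shutter speed: 1/30 → 1/60 → 1/125 → 1/250 — 3 stops faster (darker).
Net so far: 4 stops darker. Aperture: f/4 → f/2.8 → f/2 → f/1.4 → f/1.0.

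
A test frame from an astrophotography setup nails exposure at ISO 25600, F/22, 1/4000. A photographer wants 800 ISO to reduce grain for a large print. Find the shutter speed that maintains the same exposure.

ISO: 25600 → 12800 → 6400 → 3200 → 1600 → 800 — 5 stops lower (darker).
Need 5 stops brighter from the shutter speed: 1/4000 → 1/2000 → 1/1000 → 1/500 → 1/250 → 1/125.

1/125s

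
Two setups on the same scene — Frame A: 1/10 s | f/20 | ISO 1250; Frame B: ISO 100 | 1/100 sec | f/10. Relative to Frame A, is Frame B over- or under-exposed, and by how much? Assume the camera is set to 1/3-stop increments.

5 stops darker

Aperture: f/20 → f/18 → f/16 → f/14 → f/13 → f/11 → f/10 — 2 stops opened up (brighter).
Shutter speed: 1/10 → 1/13 → 1/15 → 1/20 → 1/25 → 1/30 → 1/40 → 1/50 → 1/60 → 1/80 → 1/100 — 3 1/3 stops faster (darker).
ISO: 1250 → 1000 → 800 → 640 → 500 → 400 → 320 → 250 → 200 → 160 → 125 → 100 — 3 2/3 stops dropped (darker).
Net: +2 −3 1/3 −3 2/3 = −5 stops.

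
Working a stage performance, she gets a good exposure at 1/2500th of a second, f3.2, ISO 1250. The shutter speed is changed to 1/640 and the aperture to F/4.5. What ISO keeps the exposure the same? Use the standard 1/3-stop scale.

ISO 640

Shutter speed: 1/2500 → 1/2000 → 1/1600 → 1/1250 → 1/1000 → 1/800 → 1/640 — 2 stops slower (brighter).
Aperture: f/3.2 → f/3.5 → f/4 → f/4.5 — 1 stop stopped down (darker).
Net change so far: 1 stop brighter. Offset with the ISO: 1250 → 1000 → 800 → 640.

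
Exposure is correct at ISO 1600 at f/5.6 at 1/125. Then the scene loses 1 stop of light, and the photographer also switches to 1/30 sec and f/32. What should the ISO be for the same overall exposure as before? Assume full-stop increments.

Scene light: 1 stop darker.
Shutter speed: 1/125 → 1/60 → 1/30 — 2 stops slower (brighter).
Aperture: f/5.6 → f/8 → f/11 → f/16 → f/22 → f/32 — 5 stops narrower (darker).
Net so far: 4 stops darker. ISO: 1600 → 3200 → 6400 → 12800 → 25600.

ISO 25600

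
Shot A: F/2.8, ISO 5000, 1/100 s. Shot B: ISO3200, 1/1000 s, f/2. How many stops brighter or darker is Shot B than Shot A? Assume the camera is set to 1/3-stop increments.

Aperture: f/2.8 → f/2.5 → f/2.2 → f/2 — 1 stop wider (brighter).
Shutter speed: 1/100 → 1/125 → 1/160 → 1/200 → 1/250 → 1/320 → 1/400 → 1/500 → 1/640 → 1/800 → 1/1000 — 3 1/3 stops shorter (darker).
ISO: 5000 → 4000 → 3200 — 2/3 stop dropped (darker).
Net: +1 −3 1/3 −2/3 = −3 stops.

3 stops darker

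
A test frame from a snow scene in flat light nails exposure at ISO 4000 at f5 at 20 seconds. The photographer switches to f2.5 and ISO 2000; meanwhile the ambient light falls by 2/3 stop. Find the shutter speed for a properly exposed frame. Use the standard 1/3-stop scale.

Scene light: 2/3 stop darker.
Aperture: f/5 → f/4.5 → f/4 → f/3.5 → f/3.2 → f/2.8 → f/2.5 — 2 stops wider (brighter).
ISO: 4000 → 3200 → 2500 → 2000 — 1 stop lower (darker).
Net so far: 1/3 stop brighter. Shutter speed: 20 → 15.

15 s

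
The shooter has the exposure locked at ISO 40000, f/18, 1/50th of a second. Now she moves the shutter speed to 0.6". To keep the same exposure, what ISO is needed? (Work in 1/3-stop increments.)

ISO 1250

Shutter speed: 1/50 → 1/40 → 1/30 → 1/25 → 1/20 → 1/15 → 1/13 → 1/10 → 1/8 → 1/6 → 1/5 → 1/4 → 0.3 → 0.4 → 0.5 → 0.6 — 5 stops longer (brighter).
Need 5 stops darker from the ISO: 40000 → 32000 → 25600 → 20000 → 16000 → 12800 → 10000 → 8000 → 6400 → 5000 → 4000 → 3200 → 2500 → 2000 → 1600 → 1250.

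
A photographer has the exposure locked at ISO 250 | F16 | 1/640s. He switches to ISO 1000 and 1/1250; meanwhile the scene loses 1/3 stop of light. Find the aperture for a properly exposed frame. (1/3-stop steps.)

Scene light: 1/3 stop darker.
ISO: 250 → 320 → 400 → 500 → 640 → 800 → 1000 — 2 stops raised (brighter).
Shutter speed: 1/640 → 1/800 → 1/1000 → 1/1250 — 1 stop faster (darker).
Net so far: 2/3 stop brighter. Aperture: f/16 → f/18 → f/20.

f/20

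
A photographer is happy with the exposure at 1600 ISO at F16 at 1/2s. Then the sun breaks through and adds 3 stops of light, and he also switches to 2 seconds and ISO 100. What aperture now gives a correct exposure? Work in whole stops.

f/22

Scene light: 3 stops brighter.
Shutter speed: 1/2 → 1 → 2 — 2 stops longer (brighter).
ISO: 1600 → 800 → 400 → 200 → 100 — 4 stops dropped (darker).
Net so far: 1 stop brighter. Aperture: f/16 → f/22.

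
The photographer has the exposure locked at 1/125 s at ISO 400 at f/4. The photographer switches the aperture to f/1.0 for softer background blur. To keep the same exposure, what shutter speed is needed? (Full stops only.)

1/2000s

Aperture: f/4 → f/2.8 → f/2 → f/1.4 → f/1.0 — 4 stops wider (brighter).
Need 4 stops darker from the shutter speed: 1/125 → 1/250 → 1/500 → 1/1000 → 1/2000.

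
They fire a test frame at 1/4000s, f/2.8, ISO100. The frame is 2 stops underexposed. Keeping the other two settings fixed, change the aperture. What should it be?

Underexposed by 2 stops → need 2 stops brighter.
Aperture: f/2.8 → f/2 → f/1.4.

f/1.4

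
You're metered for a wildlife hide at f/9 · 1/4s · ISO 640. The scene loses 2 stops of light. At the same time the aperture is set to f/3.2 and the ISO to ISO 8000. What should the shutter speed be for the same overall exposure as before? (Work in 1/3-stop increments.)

1/100s

Scene light: 2 stops darker.
Aperture: f/9 → f/8 → f/7.1 → f/6.3 → f/5.6 → f/5 → f/4.5 → f/4 → f/3.5 → f/3.2 — 3 stops wider (brighter).
ISO: 640 → 800 → 1000 → 1250 → 1600 → 2000 → 2500 → 3200 → 4000 → 5000 → 6400 → 8000 — 3 2/3 stops raised (brighter).
Net so far: 4 2/3 stops brighter. Shutter speed: 1/4 → 1/5 → 1/6 → 1/8 → 1/10 → 1/13 → 1/15 → 1/20 → 1/25 → 1/30 → 1/40 → 1/50 → 1/60 → 1/80 → 1/100.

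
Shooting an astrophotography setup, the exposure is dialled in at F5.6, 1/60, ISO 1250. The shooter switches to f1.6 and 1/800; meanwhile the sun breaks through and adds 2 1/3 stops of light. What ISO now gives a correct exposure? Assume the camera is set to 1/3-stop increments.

Scene light: 2 1/3 stops brighter.
Aperture: f/5.6 → f/5 → f/4.5 → f/4 → f/3.5 → f/3.2 → f/2.8 → f/2.5 → f/2.2 → f/2 → f/1.8 → f/1.6 — 3 2/3 stops opened up (brighter).
Shutter speed: 1/60 → 1/80 → 1/100 → 1/125 → 1/160 → 1/200 → 1/250 → 1/320 → 1/400 → 1/500 → 1/640 → 1/800 — 3 2/3 stops shorter (darker).
Net so far: 2 1/3 stops brighter. ISO: 1250 → 1000 → 800 → 640 → 500 → 400 → 320 → 250.

ISO 250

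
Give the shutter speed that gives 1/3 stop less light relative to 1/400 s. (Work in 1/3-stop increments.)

1/500s

Shutter speed: 1/400 → 1/500 — 1/3 stop faster (darker).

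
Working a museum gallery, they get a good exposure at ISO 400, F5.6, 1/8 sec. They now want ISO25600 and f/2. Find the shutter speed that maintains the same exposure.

ISO: 400 → 800 → 1600 → 3200 → 6400 → 12800 → 25600 — 6 stops higher (brighter).
Aperture: f/5.6 → f/4 → f/2.8 → f/2 — 3 stops wider (brighter).
Net change so far: 9 stops brighter. Offset with the shutter speed: 1/8 → 1/15 → 1/30 → 1/60 → 1/125 → 1/250 → 1/500 → 1/1000 → 1/2000 → 1/4000.

1/4000s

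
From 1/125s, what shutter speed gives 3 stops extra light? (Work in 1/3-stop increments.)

Shutter speed: 1/125 → 1/100 → 1/80 → 1/60 → 1/50 → 1/40 → 1/30 → 1/25 → 1/20 → 1/15 — 3 stops longer (brighter).

1/15s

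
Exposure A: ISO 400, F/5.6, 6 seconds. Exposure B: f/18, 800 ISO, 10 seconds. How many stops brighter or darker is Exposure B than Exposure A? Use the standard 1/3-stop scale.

Aperture: f/5.6 → f/6.3 → f/7.1 → f/8 → f/9 → f/10 → f/11 → f/13 → f/14 → f/16 → f/18 — 3 1/3 stops smaller aperture (darker).
Shutter speed: 6 → 8 → 10 — 2/3 stop longer (brighter).
ISO: 400 → 500 → 640 → 800 — 1 stop raised (brighter).
Net: −3 1/3 +2/3 +1 = −1 2/3 stops.

1 2/3 stops darker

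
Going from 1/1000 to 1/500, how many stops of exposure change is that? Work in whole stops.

1 stop

1/1000 → 1/500 — count the steps: 1 stop.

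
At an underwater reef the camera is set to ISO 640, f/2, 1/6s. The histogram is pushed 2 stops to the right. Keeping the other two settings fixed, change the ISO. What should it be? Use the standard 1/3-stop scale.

ISO 160

Overexposed by 2 stops → need 2 stops darker.
ISO: 640 → 500 → 400 → 320 → 250 → 200 → 160.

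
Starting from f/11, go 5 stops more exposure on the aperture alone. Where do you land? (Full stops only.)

f/2

Aperture: f/11 → f/8 → f/5.6 → f/4 → f/2.8 → f/2 — 5 stops wider (brighter).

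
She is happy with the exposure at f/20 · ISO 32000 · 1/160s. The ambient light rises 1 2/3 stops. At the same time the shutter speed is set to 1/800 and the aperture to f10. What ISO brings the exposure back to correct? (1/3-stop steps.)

ISO 12800

Scene light: 1 2/3 stops brighter.
Shutter speed: 1/160 → 1/200 → 1/250 → 1/320 → 1/400 → 1/500 → 1/640 → 1/800 — 2 1/3 stops faster (darker).
Aperture: f/20 → f/18 → f/16 → f/14 → f/13 → f/11 → f/10 — 2 stops larger aperture (brighter).
Net so far: 1 1/3 stops brighter. ISO: 32000 → 25600 → 20000 → 16000 → 12800.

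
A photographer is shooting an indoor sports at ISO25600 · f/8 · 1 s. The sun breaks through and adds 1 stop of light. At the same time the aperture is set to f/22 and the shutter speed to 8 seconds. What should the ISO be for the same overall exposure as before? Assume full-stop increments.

Scene light: 1 stop brighter.
Aperture: f/8 → f/11 → f/16 → f/22 — 3 stops smaller aperture (darker).
Shutter speed: 1 → 2 → 4 → 8 — 3 stops slower (brighter).
Net so far: 1 stop brighter. ISO: 25600 → 12800.

ISO 12800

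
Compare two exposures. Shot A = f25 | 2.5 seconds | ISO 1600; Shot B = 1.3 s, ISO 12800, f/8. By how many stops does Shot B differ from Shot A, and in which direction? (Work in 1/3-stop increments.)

5 1/3 stops brighter

Aperture: f/25 → f/22 → f/20 → f/18 → f/16 → f/14 → f/13 → f/11 → f/10 → f/9 → f/8 — 3 1/3 stops wider (brighter).
Shutter speed: 2.5 → 2 → 1.6 → 1.3 — 1 stop shorter (darker).
ISO: 1600 → 2000 → 2500 → 3200 → 4000 → 5000 → 6400 → 8000 → 10000 → 12800 — 3 stops raised (brighter).
Net: +3 1/3 −1 +3 = +5 1/3 stops.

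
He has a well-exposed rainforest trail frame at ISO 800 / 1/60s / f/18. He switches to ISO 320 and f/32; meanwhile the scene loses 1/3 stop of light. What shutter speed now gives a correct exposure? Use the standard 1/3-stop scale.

Scene light: 1/3 stop darker.
ISO: 800 → 640 → 500 → 400 → 320 — 1 1/3 stops dropped (darker).
Aperture: f/18 → f/20 → f/22 → f/25 → f/29 → f/32 — 1 2/3 stops smaller aperture (darker).
Net so far: 3 1/3 stops darker. Shutter speed: 1/60 → 1/50 → 1/40 → 1/30 → 1/25 → 1/20 → 1/15 → 1/13 → 1/10 → 1/8 → 1/6.

1/6s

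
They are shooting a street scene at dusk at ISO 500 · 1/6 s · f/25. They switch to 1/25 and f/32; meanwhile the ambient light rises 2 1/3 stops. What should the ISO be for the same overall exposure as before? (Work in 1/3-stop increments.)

ISO 640

Scene light: 2 1/3 stops brighter.
Shutter speed: 1/6 → 1/8 → 1/10 → 1/13 → 1/15 → 1/20 → 1/25 — 2 stops shorter (darker).
Aperture: f/25 → f/29 → f/32 — 2/3 stop smaller aperture (darker).
Net so far: 1/3 stop darker. ISO: 500 → 640.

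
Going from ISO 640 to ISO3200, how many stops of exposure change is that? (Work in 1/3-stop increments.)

640 → 800 → 1000 → 1250 → 1600 → 2000 → 2500 → 3200 — count the steps: 7 third-stops = 2 1/3 stops.

2 1/3 stops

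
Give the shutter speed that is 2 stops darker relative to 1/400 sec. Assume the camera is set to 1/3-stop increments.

1/1600s

Shutter speed: 1/400 → 1/500 → 1/640 → 1/800 → 1/1000 → 1/1250 → 1/1600 — 2 stops faster (darker).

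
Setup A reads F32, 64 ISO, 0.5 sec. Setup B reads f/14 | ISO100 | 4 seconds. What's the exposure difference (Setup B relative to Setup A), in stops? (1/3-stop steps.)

6 stops brighter

Aperture: f/32 → f/29 → f/25 → f/22 → f/20 → f/18 → f/16 → f/14 — 2 1/3 stops opened up (brighter).
Shutter speed: 0.5 → 0.6 → 0.8 → 1 → 1.3 → 1.6 → 2 → 2.5 → 3.2 → 4 — 3 stops longer (brighter).
ISO: 64 → 80 → 100 — 2/3 stop raised (brighter).
Net: +2 1/3 +3 +2/3 = +6 stops.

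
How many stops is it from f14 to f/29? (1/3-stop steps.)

f/14 → f/16 → f/18 → f/20 → f/22 → f/25 → f/29 — count the steps: 6 third-stops = 2 stops.

2 stops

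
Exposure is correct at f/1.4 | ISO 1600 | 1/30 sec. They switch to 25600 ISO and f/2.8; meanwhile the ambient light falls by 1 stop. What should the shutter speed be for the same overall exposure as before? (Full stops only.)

Scene light: 1 stop darker.
ISO: 1600 → 3200 → 6400 → 12800 → 25600 — 4 stops raised (brighter).
Aperture: f/1.4 → f/2 → f/2.8 — 2 stops smaller aperture (darker).
Net so far: 1 stop brighter. Shutter speed: 1/30 → 1/60.

1/60s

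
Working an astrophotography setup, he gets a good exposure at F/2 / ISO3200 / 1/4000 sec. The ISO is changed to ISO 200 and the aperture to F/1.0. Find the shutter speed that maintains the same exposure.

1/1000s

ISO: 3200 → 1600 → 800 → 400 → 200 — 4 stops lower (darker).
Aperture: f/2 → f/1.4 → f/1.0 — 2 stops wider (brighter).
Net change so far: 2 stops darker. Offset with the shutter speed: 1/4000 → 1/2000 → 1/1000.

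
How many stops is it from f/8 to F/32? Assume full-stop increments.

f/8 → f/11 → f/16 → f/22 → f/32 — count the steps: 4 stops.

4 stops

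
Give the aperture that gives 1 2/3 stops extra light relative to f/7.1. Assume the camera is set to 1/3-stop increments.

f/4

Aperture: f/7.1 → f/6.3 → f/5.6 → f/5 → f/4.5 → f/4 — 1 2/3 stops wider (brighter).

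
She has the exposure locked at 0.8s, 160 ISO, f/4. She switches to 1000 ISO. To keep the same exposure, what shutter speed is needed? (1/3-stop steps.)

1/8s

ISO: 160 → 200 → 250 → 320 → 400 → 500 → 640 → 800 → 1000 — 2 2/3 stops higher (brighter).
Need 2 2/3 stops darker from the shutter speed: 0.8 → 0.6 → 0.5 → 0.4 → 0.3 → 1/4 → 1/5 → 1/6 → 1/8.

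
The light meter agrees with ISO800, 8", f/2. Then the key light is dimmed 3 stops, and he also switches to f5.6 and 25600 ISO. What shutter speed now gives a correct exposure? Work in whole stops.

Scene light: 3 stops darker.
Aperture: f/2 → f/2.8 → f/4 → f/5.6 — 3 stops narrower (darker).
ISO: 800 → 1600 → 3200 → 6400 → 12800 → 25600 — 5 stops higher (brighter).
Net so far: 1 stop darker. Shutter speed: 8 → 15.

15 s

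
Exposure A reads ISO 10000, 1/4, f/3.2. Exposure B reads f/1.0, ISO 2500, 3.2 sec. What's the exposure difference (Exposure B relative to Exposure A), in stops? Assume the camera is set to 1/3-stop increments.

Aperture: f/3.2 → f/2.8 → f/2.5 → f/2.2 → f/2 → f/1.8 → f/1.6 → f/1.4 → f/1.2 → f/1.1 → f/1.0 — 3 1/3 stops wider (brighter).
Shutter speed: 1/4 → 0.3 → 0.4 → 0.5 → 0.6 → 0.8 → 1 → 1.3 → 1.6 → 2 → 2.5 → 3.2 — 3 2/3 stops longer (brighter).
ISO: 10000 → 8000 → 6400 → 5000 → 4000 → 3200 → 2500 — 2 stops dropped (darker).
Net: +3 1/3 +3 2/3 −2 = +5 stops.

5 stops brighter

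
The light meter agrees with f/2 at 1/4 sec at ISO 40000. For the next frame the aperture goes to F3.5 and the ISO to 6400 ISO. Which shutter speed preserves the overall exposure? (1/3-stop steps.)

5 s

Aperture: f/2 → f/2.2 → f/2.5 → f/2.8 → f/3.2 → f/3.5 — 1 2/3 stops stopped down (darker).
ISO: 40000 → 32000 → 25600 → 20000 → 16000 → 12800 → 10000 → 8000 → 6400 — 2 2/3 stops lower (darker).
Net change so far: 4 1/3 stops darker. Offset with the shutter speed: 1/4 → 0.3 → 0.4 → 0.5 → 0.6 → 0.8 → 1 → 1.3 → 1.6 → 2 → 2.5 → 3.2 → 4 → 5.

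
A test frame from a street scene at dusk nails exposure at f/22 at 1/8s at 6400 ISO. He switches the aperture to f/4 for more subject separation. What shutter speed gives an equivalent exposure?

Aperture: f/22 → f/16 → f/11 → f/8 → f/5.6 → f/4 — 5 stops opened up (brighter).
Need 5 stops darker from the shutter speed: 1/8 → 1/15 → 1/30 → 1/60 → 1/125 → 1/250.

1/250s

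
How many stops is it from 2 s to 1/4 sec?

3 stops

2 → 1 → 1/2 → 1/4 — count the steps: 3 stops.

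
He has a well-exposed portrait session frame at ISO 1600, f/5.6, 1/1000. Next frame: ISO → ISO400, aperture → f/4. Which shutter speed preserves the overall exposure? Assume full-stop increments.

ISO: 1600 → 800 → 400 — 2 stops dropped (darker).
Aperture: f/5.6 → f/4 — 1 stop opened up (brighter).
Net change so far: 1 stop darker. Offset with the shutter speed: 1/1000 → 1/500.

1/500s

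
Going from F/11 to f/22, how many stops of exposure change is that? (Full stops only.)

2 stops

f/11 → f/16 → f/22 — count the steps: 2 stops.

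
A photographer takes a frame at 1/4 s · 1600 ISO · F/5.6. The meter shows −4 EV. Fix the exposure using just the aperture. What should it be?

Underexposed by 4 stops → need 4 stops brighter.
Aperture: f/5.6 → f/4 → f/2.8 → f/2 → f/1.4.

f/1.4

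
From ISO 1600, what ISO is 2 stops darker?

ISO: 1600 → 800 → 400 — 2 stops lower (darker).

ISO 400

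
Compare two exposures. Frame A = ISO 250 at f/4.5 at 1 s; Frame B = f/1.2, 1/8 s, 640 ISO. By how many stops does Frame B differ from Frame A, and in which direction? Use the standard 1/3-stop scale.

Aperture: f/4.5 → f/4 → f/3.5 → f/3.2 → f/2.8 → f/2.5 → f/2.2 → f/2 → f/1.8 → f/1.6 → f/1.4 → f/1.2 — 3 2/3 stops opened up (brighter).
Shutter speed: 1 → 0.8 → 0.6 → 0.5 → 0.4 → 0.3 → 1/4 → 1/5 → 1/6 → 1/8 — 3 stops faster (darker).
ISO: 250 → 320 → 400 → 500 → 640 — 1 1/3 stops higher (brighter).
Net: +3 2/3 −3 +1 1/3 = +2 stops.

2 stops brighter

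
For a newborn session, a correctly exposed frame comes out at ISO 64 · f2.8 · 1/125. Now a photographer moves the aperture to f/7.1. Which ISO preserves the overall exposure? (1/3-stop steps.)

Aperture: f/2.8 → f/3.2 → f/3.5 → f/4 → f/4.5 → f/5 → f/5.6 → f/6.3 → f/7.1 — 2 2/3 stops smaller aperture (darker).
Need 2 2/3 stops brighter from the ISO: 64 → 80 → 100 → 125 → 160 → 200 → 250 → 320 → 400.

ISO 400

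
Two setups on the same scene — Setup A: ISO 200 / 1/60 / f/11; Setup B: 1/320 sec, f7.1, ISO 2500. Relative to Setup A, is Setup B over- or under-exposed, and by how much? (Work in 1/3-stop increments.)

2 2/3 stops brighter

Aperture: f/11 → f/10 → f/9 → f/8 → f/7.1 — 1 1/3 stops wider (brighter).
Shutter speed: 1/60 → 1/80 → 1/100 → 1/125 → 1/160 → 1/200 → 1/250 → 1/320 — 2 1/3 stops shorter (darker).
ISO: 200 → 250 → 320 → 400 → 500 → 640 → 800 → 1000 → 1250 → 1600 → 2000 → 2500 — 3 2/3 stops higher (brighter).
Net: +1 1/3 −2 1/3 +3 2/3 = +2 2/3 stops.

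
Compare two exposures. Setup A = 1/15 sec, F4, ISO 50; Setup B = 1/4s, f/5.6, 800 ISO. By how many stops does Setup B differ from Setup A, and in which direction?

Aperture: f/4 → f/5.6 — 1 stop smaller aperture (darker).
Shutter speed: 1/15 → 1/8 → 1/4 — 2 stops longer (brighter).
ISO: 50 → 100 → 200 → 400 → 800 — 4 stops higher (brighter).
Net: −1 +2 +4 = +5 stops.

5 stops brighter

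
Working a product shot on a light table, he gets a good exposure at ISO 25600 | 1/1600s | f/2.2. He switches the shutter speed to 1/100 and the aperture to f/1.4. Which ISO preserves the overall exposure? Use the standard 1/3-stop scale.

Shutter speed: 1/1600 → 1/1250 → 1/1000 → 1/800 → 1/640 → 1/500 → 1/400 → 1/320 → 1/250 → 1/200 → 1/160 → 1/125 → 1/100 — 4 stops longer (brighter).
Aperture: f/2.2 → f/2 → f/1.8 → f/1.6 → f/1.4 — 1 1/3 stops wider (brighter).
Net change so far: 5 1/3 stops brighter. Offset with the ISO: 25600 → 20000 → 16000 → 12800 → 10000 → 8000 → 6400 → 5000 → 4000 → 3200 → 2500 → 2000 → 1600 → 1250 → 1000 → 800 → 640.

ISO 640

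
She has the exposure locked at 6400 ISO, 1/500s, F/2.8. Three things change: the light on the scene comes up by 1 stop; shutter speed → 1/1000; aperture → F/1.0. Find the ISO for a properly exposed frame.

Scene light: 1 stop brighter.
Shutter speed: 1/500 → 1/1000 — 1 stop faster (darker).
Aperture: f/2.8 → f/2 → f/1.4 → f/1.0 — 3 stops opened up (brighter).
Net so far: 3 stops brighter. ISO: 6400 → 3200 → 1600 → 800.

ISO 800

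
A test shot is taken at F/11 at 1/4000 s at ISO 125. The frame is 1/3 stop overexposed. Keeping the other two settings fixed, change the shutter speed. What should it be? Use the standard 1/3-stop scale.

1/5000s

Overexposed by 1/3 stop → need 1/3 stop darker.
Shutter speed: 1/4000 → 1/5000.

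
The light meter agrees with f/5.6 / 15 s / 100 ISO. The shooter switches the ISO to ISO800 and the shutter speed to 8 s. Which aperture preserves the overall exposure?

ISO: 100 → 200 → 400 → 800 — 3 stops higher (brighter).
Shutter speed: 15 → 8 — 1 stop shorter (darker).
Net change so far: 2 stops brighter. Offset with the aperture: f/5.6 → f/8 → f/11.

f/11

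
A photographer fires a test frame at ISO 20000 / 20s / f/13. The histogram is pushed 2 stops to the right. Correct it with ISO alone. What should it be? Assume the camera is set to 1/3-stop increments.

Overexposed by 2 stops → need 2 stops darker.
ISO: 20000 → 16000 → 12800 → 10000 → 8000 → 6400 → 5000.

ISO 5000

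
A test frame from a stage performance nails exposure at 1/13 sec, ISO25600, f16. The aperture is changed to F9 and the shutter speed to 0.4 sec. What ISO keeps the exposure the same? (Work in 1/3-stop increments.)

Aperture: f/16 → f/14 → f/13 → f/11 → f/10 → f/9 — 1 2/3 stops opened up (brighter).
Shutter speed: 1/13 → 1/10 → 1/8 → 1/6 → 1/5 → 1/4 → 0.3 → 0.4 — 2 1/3 stops slower (brighter).
Net change so far: 4 stops brighter. Offset with the ISO: 25600 → 20000 → 16000 → 12800 → 10000 → 8000 → 6400 → 5000 → 4000 → 3200 → 2500 → 2000 → 1600.

ISO 1600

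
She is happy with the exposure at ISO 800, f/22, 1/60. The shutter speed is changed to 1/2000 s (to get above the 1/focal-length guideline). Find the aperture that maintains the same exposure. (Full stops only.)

Shutter speed: 1/60 → 1/125 → 1/250 → 1/500 → 1/1000 → 1/2000 — 5 stops shorter (darker).
Need 5 stops brighter from the aperture: f/22 → f/16 → f/11 → f/8 → f/5.6 → f/4.

f/4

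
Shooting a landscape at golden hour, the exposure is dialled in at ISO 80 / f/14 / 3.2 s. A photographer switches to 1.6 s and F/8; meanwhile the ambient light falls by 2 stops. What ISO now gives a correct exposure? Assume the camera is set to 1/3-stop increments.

Scene light: 2 stops darker.
Shutter speed: 3.2 → 2.5 → 2 → 1.6 — 1 stop faster (darker).
Aperture: f/14 → f/13 → f/11 → f/10 → f/9 → f/8 — 1 2/3 stops opened up (brighter).
Net so far: 1 1/3 stops darker. ISO: 80 → 100 → 125 → 160 → 200.

ISO 200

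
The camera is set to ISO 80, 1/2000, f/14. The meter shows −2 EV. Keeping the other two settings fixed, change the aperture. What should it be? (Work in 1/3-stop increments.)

f/7.1

Underexposed by 2 stops → need 2 stops brighter.
Aperture: f/14 → f/13 → f/11 → f/10 → f/9 → f/8 → f/7.1.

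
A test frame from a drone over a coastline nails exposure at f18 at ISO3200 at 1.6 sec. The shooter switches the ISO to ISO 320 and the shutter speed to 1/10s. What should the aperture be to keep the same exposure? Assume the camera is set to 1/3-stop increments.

ISO: 3200 → 2500 → 2000 → 1600 → 1250 → 1000 → 800 → 640 → 500 → 400 → 320 — 3 1/3 stops dropped (darker).
Shutter speed: 1.6 → 1.3 → 1 → 0.8 → 0.6 → 0.5 → 0.4 → 0.3 → 1/4 → 1/5 → 1/6 → 1/8 → 1/10 — 4 stops faster (darker).
Net change so far: 7 1/3 stops darker. Offset with the aperture: f/18 → f/16 → f/14 → f/13 → f/11 → f/10 → f/9 → f/8 → f/7.1 → f/6.3 → f/5.6 → f/5 → f/4.5 → f/4 → f/3.5 → f/3.2 → f/2.8 → f/2.5 → f/2.2 → f/2 → f/1.8 → f/1.6 → f/1.4.

f/1.4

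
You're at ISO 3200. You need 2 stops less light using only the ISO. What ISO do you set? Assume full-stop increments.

ISO: 3200 → 1600 → 800 — 2 stops lower (darker).

ISO 800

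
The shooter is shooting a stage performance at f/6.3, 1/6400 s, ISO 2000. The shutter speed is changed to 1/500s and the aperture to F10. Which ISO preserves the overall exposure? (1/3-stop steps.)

Shutter speed: 1/6400 → 1/5000 → 1/4000 → 1/3200 → 1/2500 → 1/2000 → 1/1600 → 1/1250 → 1/1000 → 1/800 → 1/640 → 1/500 — 3 2/3 stops longer (brighter).
Aperture: f/6.3 → f/7.1 → f/8 → f/9 → f/10 — 1 1/3 stops narrower (darker).
Net change so far: 2 1/3 stops brighter. Offset with the ISO: 2000 → 1600 → 1250 → 1000 → 800 → 640 → 500 → 400.

ISO 400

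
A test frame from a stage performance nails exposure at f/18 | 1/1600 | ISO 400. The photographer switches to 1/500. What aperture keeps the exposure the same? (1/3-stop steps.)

f/32

Shutter speed: 1/1600 → 1/1250 → 1/1000 → 1/800 → 1/640 → 1/500 — 1 2/3 stops longer (brighter).
Need 1 2/3 stops darker from the aperture: f/18 → f/20 → f/22 → f/25 → f/29 → f/32.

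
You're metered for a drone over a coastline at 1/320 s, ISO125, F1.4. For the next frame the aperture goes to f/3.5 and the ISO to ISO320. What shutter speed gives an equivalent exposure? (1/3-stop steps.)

1/125s

Aperture: f/1.4 → f/1.6 → f/1.8 → f/2 → f/2.2 → f/2.5 → f/2.8 → f/3.2 → f/3.5 — 2 2/3 stops narrower (darker).
ISO: 125 → 160 → 200 → 250 → 320 — 1 1/3 stops higher (brighter).
Net change so far: 1 1/3 stops darker. Offset with the shutter speed: 1/320 → 1/250 → 1/200 → 1/160 → 1/125.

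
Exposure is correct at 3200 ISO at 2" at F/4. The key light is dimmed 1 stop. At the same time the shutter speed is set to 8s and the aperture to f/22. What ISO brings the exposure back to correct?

ISO 51200

Scene light: 1 stop darker.
Shutter speed: 2 → 4 → 8 — 2 stops longer (brighter).
Aperture: f/4 → f/5.6 → f/8 → f/11 → f/16 → f/22 — 5 stops stopped down (darker).
Net so far: 4 stops darker. ISO: 3200 → 6400 → 12800 → 25600 → 51200.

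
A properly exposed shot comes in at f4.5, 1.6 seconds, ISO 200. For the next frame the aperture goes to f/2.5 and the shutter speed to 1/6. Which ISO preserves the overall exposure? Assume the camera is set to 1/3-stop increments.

ISO 640

Aperture: f/4.5 → f/4 → f/3.5 → f/3.2 → f/2.8 → f/2.5 — 1 2/3 stops larger aperture (brighter).
Shutter speed: 1.6 → 1.3 → 1 → 0.8 → 0.6 → 0.5 → 0.4 → 0.3 → 1/4 → 1/5 → 1/6 — 3 1/3 stops shorter (darker).
Net change so far: 1 2/3 stops darker. Offset with the ISO: 200 → 250 → 320 → 400 → 500 → 640.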